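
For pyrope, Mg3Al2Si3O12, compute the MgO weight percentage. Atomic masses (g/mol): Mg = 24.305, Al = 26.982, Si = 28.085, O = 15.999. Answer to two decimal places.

M(Mg3Al2Si3O12) = 403.122 g/mol; M(MgO) = 40.304 g/mol.
Moles MgO per formula unit = 3 Mg ÷ 1 = 3.0000.
MgO fraction = (3.0000 × 40.304) / 403.122 = 120.912/403.122 = 0.2999.

29.99 wt%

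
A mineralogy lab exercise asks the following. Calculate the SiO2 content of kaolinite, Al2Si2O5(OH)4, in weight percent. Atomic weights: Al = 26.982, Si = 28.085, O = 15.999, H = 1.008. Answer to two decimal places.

46.55 wt%

Molar mass of Al2Si2O5(OH)4 = 2·26.982 + 2·28.085 + 9·15.999 + 4·1.008 = 258.157 g/mol.
Each formula unit contains 2 Si, equivalent to 2/1 = 2.0000 mol SiO2.
M(SiO2) = 1×28.085 + 2×15.999 = 60.083 g/mol.
Mass of SiO2 per formula unit = 2.0000 × 60.083 = 120.166 g.
SiO2 wt% = 120.166 / 258.157 × 100 = 46.55%.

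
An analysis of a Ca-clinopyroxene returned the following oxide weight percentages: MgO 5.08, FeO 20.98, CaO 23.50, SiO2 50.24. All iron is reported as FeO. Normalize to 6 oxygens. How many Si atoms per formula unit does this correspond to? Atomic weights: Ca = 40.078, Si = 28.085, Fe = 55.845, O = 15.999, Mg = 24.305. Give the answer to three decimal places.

1.999 Si apfu

MgO (M=40.304): mol = 0.12604; Mg = 0.12604, O = 0.12604.
FeO (M=71.844): mol = 0.29202; Fe = 0.29202, O = 0.29202.
CaO (M=56.077): mol = 0.41907; Ca = 0.41907, O = 0.41907.
SiO2 (M=60.083): mol = 0.83618; Si = 0.83618, O = 1.67236.
ΣO = 2.50949; factor = 6/ΣO = 2.39092.
Si apfu = 0.83618 × 2.39092 = 1.999.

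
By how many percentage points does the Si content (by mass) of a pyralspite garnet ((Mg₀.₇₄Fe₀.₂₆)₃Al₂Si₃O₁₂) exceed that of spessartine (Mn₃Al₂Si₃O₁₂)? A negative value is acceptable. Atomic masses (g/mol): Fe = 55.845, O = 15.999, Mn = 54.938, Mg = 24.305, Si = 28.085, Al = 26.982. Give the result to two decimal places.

2.68 percentage points

Si in (Mg₀.₇₄Fe₀.₂₆)₃Al₂Si₃O₁₂: molar mass 427.723 g/mol; 3×28.085 = 84.255 g → 19.70 wt%.
Si in Mn₃Al₂Si₃O₁₂: molar mass 495.021 g/mol; 3×28.085 = 84.255 g → 17.02 wt%.
Difference = 19.70 − 17.02 = 2.68 percentage points.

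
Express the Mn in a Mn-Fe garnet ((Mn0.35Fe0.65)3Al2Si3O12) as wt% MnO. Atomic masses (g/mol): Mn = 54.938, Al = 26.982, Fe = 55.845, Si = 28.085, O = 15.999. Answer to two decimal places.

14.99 wt%

M((Mn0.35Fe0.65)3Al2Si3O12) = 496.790 g/mol; M(MnO) = 70.937 g/mol.
Moles MnO per formula unit = 1.05 Mn ÷ 1 = 1.0500.
MnO fraction = (1.0500 × 70.937) / 496.790 = 74.484/496.790 = 0.1499.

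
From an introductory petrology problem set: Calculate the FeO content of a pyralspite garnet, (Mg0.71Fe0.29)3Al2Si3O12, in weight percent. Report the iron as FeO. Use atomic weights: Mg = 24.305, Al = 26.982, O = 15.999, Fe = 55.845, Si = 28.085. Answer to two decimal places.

Formula mass = 430.562 g/mol.
0.87 Fe → 0.8700 mol FeO per formula unit; M(FeO) = 71.844, so FeO mass = 62.504 g.
62.504/430.562 × 100 = 14.52 wt%.

14.52 wt%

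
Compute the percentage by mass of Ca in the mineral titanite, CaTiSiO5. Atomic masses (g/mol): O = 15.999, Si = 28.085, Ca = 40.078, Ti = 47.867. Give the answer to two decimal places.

20.45 wt%

M(CaTiSiO5) = 196.025 g/mol.
Ca contributes 1 × 40.078 = 40.078 g per mole.
40.078/196.025 = 0.2045 → 20.45%.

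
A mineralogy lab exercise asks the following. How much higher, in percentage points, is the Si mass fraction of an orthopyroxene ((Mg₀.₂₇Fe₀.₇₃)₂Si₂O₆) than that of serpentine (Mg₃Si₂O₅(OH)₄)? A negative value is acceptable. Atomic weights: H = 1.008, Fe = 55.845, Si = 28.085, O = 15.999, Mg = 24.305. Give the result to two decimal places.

Si in (Mg₀.₂₇Fe₀.₇₃)₂Si₂O₆: molar mass 246.822 g/mol; 2×28.085 = 56.170 g → 22.76 wt%.
Si in Mg₃Si₂O₅(OH)₄: molar mass 277.108 g/mol; 2×28.085 = 56.170 g → 20.27 wt%.
Difference = 22.76 − 20.27 = 2.49 percentage points.

2.49 percentage points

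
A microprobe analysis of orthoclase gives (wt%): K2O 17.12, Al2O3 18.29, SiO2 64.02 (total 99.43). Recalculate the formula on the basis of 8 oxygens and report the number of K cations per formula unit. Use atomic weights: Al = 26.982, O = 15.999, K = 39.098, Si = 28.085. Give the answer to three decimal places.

1.020 K apfu

K2O: 17.12/94.195 = 0.18175 mol → 0.36350 mol K, 0.18175 mol O.
Al2O3: 18.29/101.961 = 0.17938 mol → 0.35876 mol Al, 0.53814 mol O.
SiO2: 64.02/60.083 = 1.06553 mol → 1.06553 mol Si, 2.13106 mol O.
Total oxygen = 2.85095 mol. Normalization factor = 8/2.85095 = 2.80608.
K per 8 O = 0.36350 × 2.80608 = 1.020.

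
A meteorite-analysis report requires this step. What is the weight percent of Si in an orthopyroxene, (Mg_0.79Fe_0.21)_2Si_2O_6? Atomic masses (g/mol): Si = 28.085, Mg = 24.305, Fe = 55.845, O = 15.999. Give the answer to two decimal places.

26.25 wt%

Molar mass of (Mg_0.79Fe_0.21)_2Si_2O_6: 1.58×24.305 + 0.42×55.845 + 2×28.085 + 6×15.999 = 214.021 g/mol.
Mass of Si per formula unit: 2 × 28.085 = 56.170 g.
Weight fraction Si = 56.170 / 214.021 = 0.2625.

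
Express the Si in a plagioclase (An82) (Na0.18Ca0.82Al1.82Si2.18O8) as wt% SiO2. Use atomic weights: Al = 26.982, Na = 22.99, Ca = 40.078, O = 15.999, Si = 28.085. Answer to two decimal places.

Formula mass = 275.327 g/mol.
2.18 Si → 2.1800 mol SiO2 per formula unit; M(SiO2) = 60.083, so SiO2 mass = 130.981 g.
130.981/275.327 × 100 = 47.57 wt%.

47.57 wt%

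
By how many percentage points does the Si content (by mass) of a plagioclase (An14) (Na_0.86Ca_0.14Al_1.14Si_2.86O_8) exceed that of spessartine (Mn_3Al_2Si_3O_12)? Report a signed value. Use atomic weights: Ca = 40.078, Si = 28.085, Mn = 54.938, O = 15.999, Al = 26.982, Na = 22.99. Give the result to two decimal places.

M(Na_0.86Ca_0.14Al_1.14Si_2.86O_8) = 264.457 g/mol, so wt% Si = 80.323/264.457 × 100 = 30.37%.
M(Mn_3Al_2Si_3O_12) = 495.021 g/mol, so wt% Si = 84.255/495.021 × 100 = 17.02%.
30.37 − 17.02 = 13.35 pp.

13.35 percentage points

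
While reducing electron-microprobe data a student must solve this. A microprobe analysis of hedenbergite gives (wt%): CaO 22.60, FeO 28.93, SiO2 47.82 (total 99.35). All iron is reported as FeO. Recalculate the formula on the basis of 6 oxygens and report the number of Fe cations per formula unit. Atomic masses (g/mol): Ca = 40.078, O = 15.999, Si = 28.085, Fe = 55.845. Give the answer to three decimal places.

1.008 Fe apfu

22.60 wt% CaO ÷ 56.077 g/mol = 0.40302 mol, giving 0.40302 Ca and 0.40302 O.
28.93 wt% FeO ÷ 71.844 g/mol = 0.40268 mol, giving 0.40268 Fe and 0.40268 O.
47.82 wt% SiO2 ÷ 60.083 g/mol = 0.79590 mol, giving 0.79590 Si and 1.59180 O.
Oxygen sums to 2.39750; scaling by 6/2.39750 = 2.50261 puts the formula on 6 O.
Fe: 0.40268 × 2.50261 = 1.008 atoms per formula unit.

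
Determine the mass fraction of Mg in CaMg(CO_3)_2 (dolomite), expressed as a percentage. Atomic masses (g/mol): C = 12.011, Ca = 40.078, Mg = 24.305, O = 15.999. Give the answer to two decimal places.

Formula mass = 1*40.078 + 1*24.305 + 2*12.011 + 6*15.999 = 184.399 g/mol, of which 24.305 g is Mg.
So Mg makes up 24.305/184.399 = 0.1318 of the mass, i.e. 13.18%.

13.18 mass %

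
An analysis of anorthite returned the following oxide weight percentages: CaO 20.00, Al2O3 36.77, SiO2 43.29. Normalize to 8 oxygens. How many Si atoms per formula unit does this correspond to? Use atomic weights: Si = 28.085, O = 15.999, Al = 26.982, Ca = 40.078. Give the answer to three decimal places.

2.002 Si apfu

CaO (M=56.077): mol = 0.35665; Ca = 0.35665, O = 0.35665.
Al2O3 (M=101.961): mol = 0.36063; Al = 0.72126, O = 1.08189.
SiO2 (M=60.083): mol = 0.72050; Si = 0.72050, O = 1.44100.
ΣO = 2.87954; factor = 8/ΣO = 2.77822.
Si apfu = 0.72050 × 2.77822 = 2.002.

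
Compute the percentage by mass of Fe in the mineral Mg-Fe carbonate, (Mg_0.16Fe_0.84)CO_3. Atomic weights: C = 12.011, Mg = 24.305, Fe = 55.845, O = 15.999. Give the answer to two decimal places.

Formula mass = 0.16×24.305 + 0.84×55.845 + 1×12.011 + 3×15.999 = 110.807 g/mol, of which 46.910 g is Fe.
So Fe makes up 46.910/110.807 = 0.4233 of the mass, i.e. 42.33%.

42.33 weight percent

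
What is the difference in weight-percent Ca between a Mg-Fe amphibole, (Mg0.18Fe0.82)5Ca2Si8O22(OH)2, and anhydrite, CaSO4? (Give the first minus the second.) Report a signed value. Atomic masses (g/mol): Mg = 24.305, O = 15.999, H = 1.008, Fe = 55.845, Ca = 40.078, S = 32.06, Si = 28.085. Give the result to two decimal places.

First mineral: 80.156 g Ca in 941.667 g formula = 8.51 wt% Ca.
Second mineral: 40.078 g Ca in 136.134 g formula = 29.44 wt% Ca.
8.51% − 29.44% gives a difference of -20.93 percentage points.

-20.93 percentage points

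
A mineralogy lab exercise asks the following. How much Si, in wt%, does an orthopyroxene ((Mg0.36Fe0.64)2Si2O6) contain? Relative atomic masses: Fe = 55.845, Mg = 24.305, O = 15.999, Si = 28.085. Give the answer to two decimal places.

Molar mass of (Mg0.36Fe0.64)2Si2O6: 0.72×24.305 + 1.28×55.845 + 2×28.085 + 6×15.999 = 241.145 g/mol.
Mass of Si per formula unit: 2 × 28.085 = 56.170 g.
Weight fraction Si = 56.170 / 241.145 = 0.2329.

23.29 wt%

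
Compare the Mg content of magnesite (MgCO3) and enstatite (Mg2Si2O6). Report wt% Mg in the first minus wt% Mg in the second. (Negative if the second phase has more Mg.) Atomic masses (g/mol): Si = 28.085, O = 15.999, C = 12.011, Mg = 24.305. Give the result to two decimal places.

4.62 percentage points

First mineral: 24.305 g Mg in 84.313 g formula = 28.83 wt% Mg.
Second mineral: 48.610 g Mg in 200.774 g formula = 24.21 wt% Mg.
28.83% − 24.21% gives a difference of 4.62 percentage points.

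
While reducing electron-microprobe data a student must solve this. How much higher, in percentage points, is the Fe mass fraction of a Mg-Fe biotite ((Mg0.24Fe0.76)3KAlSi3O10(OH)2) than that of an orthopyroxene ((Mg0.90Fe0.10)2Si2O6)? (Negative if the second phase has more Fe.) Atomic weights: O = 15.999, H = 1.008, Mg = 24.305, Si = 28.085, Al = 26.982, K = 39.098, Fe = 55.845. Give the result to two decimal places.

20.64 percentage points

Fe in (Mg0.24Fe0.76)3KAlSi3O10(OH)2: molar mass 489.165 g/mol; 2.28×55.845 = 127.327 g → 26.03 wt%.
Fe in (Mg0.90Fe0.10)2Si2O6: molar mass 207.082 g/mol; 0.20×55.845 = 11.169 g → 5.39 wt%.
Difference = 26.03 − 5.39 = 20.64 percentage points.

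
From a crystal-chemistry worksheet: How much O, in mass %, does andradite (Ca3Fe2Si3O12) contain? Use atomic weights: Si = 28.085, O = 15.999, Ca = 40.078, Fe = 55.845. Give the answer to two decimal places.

Formula mass = 3·40.078 + 2·55.845 + 3·28.085 + 12·15.999 = 508.167 g/mol, of which 191.988 g is O.
So O makes up 191.988/508.167 = 0.3778 of the mass, i.e. 37.78%.

37.78 mass %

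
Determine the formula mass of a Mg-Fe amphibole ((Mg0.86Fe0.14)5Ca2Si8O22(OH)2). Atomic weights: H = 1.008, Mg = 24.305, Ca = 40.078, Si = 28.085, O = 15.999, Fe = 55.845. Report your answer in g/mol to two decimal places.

M = 4.30(24.305) + 0.70(55.845) + 2(40.078) + 8(28.085) + 24(15.999) + 2(1.008)

834.43 g/mol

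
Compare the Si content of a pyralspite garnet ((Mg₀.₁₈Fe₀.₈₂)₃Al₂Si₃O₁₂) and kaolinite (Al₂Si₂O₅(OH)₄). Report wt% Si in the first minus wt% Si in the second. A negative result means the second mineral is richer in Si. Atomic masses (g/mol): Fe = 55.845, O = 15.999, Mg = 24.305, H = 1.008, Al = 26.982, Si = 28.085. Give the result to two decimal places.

-4.23 percentage points

First mineral: 84.255 g Si in 480.710 g formula = 17.53 wt% Si.
Second mineral: 56.170 g Si in 258.157 g formula = 21.76 wt% Si.
17.53% − 21.76% gives a difference of -4.23 percentage points.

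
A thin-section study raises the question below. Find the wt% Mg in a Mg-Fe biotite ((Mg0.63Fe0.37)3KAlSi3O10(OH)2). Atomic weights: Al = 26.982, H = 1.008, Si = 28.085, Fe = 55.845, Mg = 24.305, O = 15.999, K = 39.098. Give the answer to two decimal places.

M((Mg0.63Fe0.37)3KAlSi3O10(OH)2) = 452.263 g/mol.
Mg contributes 1.89 × 24.305 = 45.936 g per mole.
45.936/452.263 = 0.1016 → 10.16%.

10.16 wt%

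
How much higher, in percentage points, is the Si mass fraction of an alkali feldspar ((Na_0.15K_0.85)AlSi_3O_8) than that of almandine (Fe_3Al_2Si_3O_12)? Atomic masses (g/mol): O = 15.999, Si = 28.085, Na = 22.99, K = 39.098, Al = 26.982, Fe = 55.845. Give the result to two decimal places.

13.61 percentage points

First mineral: 84.255 g Si in 275.911 g formula = 30.54 wt% Si.
Second mineral: 84.255 g Si in 497.742 g formula = 16.93 wt% Si.
30.54% − 16.93% gives a difference of 13.61 percentage points.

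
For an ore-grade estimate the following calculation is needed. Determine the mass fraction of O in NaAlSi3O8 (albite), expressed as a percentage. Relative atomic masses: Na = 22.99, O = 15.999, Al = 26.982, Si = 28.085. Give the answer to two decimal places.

48.81 weight percent

Molar mass of NaAlSi3O8: 1*22.99 + 1*26.982 + 3*28.085 + 8*15.999 = 262.219 g/mol.
Mass of O per formula unit: 8 × 15.999 = 127.992 g.
Weight fraction O = 127.992 / 262.219 = 0.4881.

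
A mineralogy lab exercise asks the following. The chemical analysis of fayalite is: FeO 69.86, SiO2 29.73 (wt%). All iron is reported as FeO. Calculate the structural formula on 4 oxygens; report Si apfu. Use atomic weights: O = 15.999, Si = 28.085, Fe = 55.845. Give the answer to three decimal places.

1.009 Si apfu

FeO (M=71.844): mol = 0.97238; Fe = 0.97238, O = 0.97238.
SiO2 (M=60.083): mol = 0.49482; Si = 0.49482, O = 0.98964.
ΣO = 1.96202; factor = 4/ΣO = 2.03872.
Si apfu = 0.49482 × 2.03872 = 1.009.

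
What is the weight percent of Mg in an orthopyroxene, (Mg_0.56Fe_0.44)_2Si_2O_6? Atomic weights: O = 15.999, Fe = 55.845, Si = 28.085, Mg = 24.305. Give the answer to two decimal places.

Molar mass of (Mg_0.56Fe_0.44)_2Si_2O_6: 1.12·24.305 + 0.88·55.845 + 2·28.085 + 6·15.999 = 228.529 g/mol.
Mass of Mg per formula unit: 1.12 × 24.305 = 27.222 g.
Weight fraction Mg = 27.222 / 228.529 = 0.1191.

11.91 mass %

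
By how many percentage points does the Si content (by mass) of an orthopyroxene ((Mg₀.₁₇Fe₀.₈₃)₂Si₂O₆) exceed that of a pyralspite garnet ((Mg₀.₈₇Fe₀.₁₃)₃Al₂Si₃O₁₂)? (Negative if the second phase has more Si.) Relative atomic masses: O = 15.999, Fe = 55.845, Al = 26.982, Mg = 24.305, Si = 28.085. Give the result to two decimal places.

1.91 percentage points

Si in (Mg₀.₁₇Fe₀.₈₃)₂Si₂O₆: molar mass 253.130 g/mol; 2×28.085 = 56.170 g → 22.19 wt%.
Si in (Mg₀.₈₇Fe₀.₁₃)₃Al₂Si₃O₁₂: molar mass 415.423 g/mol; 3×28.085 = 84.255 g → 20.28 wt%.
Difference = 22.19 − 20.28 = 1.91 percentage points.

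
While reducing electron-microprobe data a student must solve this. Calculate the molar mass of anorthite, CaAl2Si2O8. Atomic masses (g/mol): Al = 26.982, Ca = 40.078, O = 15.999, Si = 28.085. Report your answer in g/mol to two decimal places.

278.20 g/mol

The formula mass is the sum 1×40.078 + 2×26.982 + 2×28.085 + 8×15.999.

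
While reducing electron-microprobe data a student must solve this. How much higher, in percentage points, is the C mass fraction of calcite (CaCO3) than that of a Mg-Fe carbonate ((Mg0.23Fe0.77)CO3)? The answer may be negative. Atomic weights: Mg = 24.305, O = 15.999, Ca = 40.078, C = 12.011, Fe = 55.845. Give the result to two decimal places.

C in CaCO3: molar mass 100.086 g/mol; 1×12.011 = 12.011 g → 12.00 wt%.
C in (Mg0.23Fe0.77)CO3: molar mass 108.599 g/mol; 1×12.011 = 12.011 g → 11.06 wt%.
Difference = 12.00 − 11.06 = 0.94 percentage points.

0.94 percentage points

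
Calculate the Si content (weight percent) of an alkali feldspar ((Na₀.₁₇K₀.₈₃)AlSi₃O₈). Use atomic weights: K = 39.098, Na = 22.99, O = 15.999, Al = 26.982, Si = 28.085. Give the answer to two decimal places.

30.57 weight percent

M((Na₀.₁₇K₀.₈₃)AlSi₃O₈) = 275.589 g/mol.
Si contributes 3 × 28.085 = 84.255 g per mole.
84.255/275.589 = 0.3057 → 30.57%.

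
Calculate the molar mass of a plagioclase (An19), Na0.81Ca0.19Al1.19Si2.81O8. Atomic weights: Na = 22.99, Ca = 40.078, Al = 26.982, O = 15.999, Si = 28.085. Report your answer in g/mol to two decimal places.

265.26 g/mol

The formula mass is the sum 0.81*22.99 + 0.19*40.078 + 1.19*26.982 + 2.81*28.085 + 8*15.999.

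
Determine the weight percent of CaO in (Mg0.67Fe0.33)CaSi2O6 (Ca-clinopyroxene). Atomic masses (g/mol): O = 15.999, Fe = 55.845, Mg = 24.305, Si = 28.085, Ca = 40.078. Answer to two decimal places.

24.71 wt%

Formula mass = 226.955 g/mol.
1 Ca → 1.0000 mol CaO per formula unit; M(CaO) = 56.077, so CaO mass = 56.077 g.
56.077/226.955 × 100 = 24.71 wt%.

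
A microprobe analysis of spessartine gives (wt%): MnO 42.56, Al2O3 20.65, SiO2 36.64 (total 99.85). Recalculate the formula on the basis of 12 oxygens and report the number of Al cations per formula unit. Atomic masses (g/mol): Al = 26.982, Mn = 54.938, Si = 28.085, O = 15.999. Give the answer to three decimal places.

MnO (M=70.937): mol = 0.59997; Mn = 0.59997, O = 0.59997.
Al2O3 (M=101.961): mol = 0.20253; Al = 0.40506, O = 0.60759.
SiO2 (M=60.083): mol = 0.60982; Si = 0.60982, O = 1.21964.
ΣO = 2.42720; factor = 12/ΣO = 4.94397.
Al apfu = 0.40506 × 4.94397 = 2.003.

2.003 Al apfu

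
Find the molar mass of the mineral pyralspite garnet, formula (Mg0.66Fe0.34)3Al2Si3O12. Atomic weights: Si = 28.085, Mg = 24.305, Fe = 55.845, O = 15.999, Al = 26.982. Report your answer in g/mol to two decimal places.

435.29 g/mol

M = 1.98*24.305 + 1.02*55.845 + 2*26.982 + 3*28.085 + 12*15.999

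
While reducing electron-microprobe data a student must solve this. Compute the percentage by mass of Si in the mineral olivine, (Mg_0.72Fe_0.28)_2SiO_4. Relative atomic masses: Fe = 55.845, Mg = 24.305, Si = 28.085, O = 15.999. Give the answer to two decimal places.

Molar mass of (Mg_0.72Fe_0.28)_2SiO_4: 1.44*24.305 + 0.56*55.845 + 1*28.085 + 4*15.999 = 158.353 g/mol.
Mass of Si per formula unit: 1 × 28.085 = 28.085 g.
Weight fraction Si = 28.085 / 158.353 = 0.1774.

17.74 wt%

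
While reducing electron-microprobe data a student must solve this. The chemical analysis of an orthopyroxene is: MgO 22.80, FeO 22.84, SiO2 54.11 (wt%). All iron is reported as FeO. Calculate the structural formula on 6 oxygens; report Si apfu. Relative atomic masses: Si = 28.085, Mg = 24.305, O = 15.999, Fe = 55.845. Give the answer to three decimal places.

2.013 Si apfu

MgO (M=40.304): mol = 0.56570; Mg = 0.56570, O = 0.56570.
FeO (M=71.844): mol = 0.31791; Fe = 0.31791, O = 0.31791.
SiO2 (M=60.083): mol = 0.90059; Si = 0.90059, O = 1.80118.
ΣO = 2.68479; factor = 6/ΣO = 2.23481.
Si apfu = 0.90059 × 2.23481 = 2.013.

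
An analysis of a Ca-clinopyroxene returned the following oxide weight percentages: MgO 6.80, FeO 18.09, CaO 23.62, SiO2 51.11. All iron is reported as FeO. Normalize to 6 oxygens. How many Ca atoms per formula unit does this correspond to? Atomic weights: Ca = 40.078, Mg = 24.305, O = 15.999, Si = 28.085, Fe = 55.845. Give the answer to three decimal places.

0.994 Ca apfu

MgO: 6.80/40.304 = 0.16872 mol → 0.16872 mol Mg, 0.16872 mol O.
FeO: 18.09/71.844 = 0.25180 mol → 0.25180 mol Fe, 0.25180 mol O.
CaO: 23.62/56.077 = 0.42121 mol → 0.42121 mol Ca, 0.42121 mol O.
SiO2: 51.11/60.083 = 0.85066 mol → 0.85066 mol Si, 1.70132 mol O.
Total oxygen = 2.54305 mol. Normalization factor = 6/2.54305 = 2.35937.
Ca per 6 O = 0.42121 × 2.35937 = 0.994.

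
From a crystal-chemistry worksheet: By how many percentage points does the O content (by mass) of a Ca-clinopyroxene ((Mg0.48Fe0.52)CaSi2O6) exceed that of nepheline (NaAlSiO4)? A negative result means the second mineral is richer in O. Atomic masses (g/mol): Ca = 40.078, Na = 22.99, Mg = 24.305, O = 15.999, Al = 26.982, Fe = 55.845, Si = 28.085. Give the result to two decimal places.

O in (Mg0.48Fe0.52)CaSi2O6: molar mass 232.948 g/mol; 6×15.999 = 95.994 g → 41.21 wt%.
O in NaAlSiO4: molar mass 142.053 g/mol; 4×15.999 = 63.996 g → 45.05 wt%.
Difference = 41.21 − 45.05 = -3.84 percentage points.

-3.84 percentage points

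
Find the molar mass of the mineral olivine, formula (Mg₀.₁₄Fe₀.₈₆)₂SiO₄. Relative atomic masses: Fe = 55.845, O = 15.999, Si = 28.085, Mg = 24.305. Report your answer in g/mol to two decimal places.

194.94 g/mol

M = 0.28·24.305 + 1.72·55.845 + 1·28.085 + 4·15.999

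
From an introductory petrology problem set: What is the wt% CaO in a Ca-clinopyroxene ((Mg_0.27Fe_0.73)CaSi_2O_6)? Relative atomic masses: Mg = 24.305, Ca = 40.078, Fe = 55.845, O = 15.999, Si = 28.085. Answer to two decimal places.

Formula mass = 239.571 g/mol.
1 Ca → 1.0000 mol CaO per formula unit; M(CaO) = 56.077, so CaO mass = 56.077 g.
56.077/239.571 × 100 = 23.41 wt%.

23.41 wt%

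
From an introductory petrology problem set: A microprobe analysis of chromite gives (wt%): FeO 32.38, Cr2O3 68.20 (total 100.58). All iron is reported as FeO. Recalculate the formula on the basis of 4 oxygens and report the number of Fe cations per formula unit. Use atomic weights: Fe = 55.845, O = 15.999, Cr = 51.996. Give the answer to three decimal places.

32.38 wt% FeO ÷ 71.844 g/mol = 0.45070 mol, giving 0.45070 Fe and 0.45070 O.
68.20 wt% Cr2O3 ÷ 151.989 g/mol = 0.44872 mol, giving 0.89744 Cr and 1.34616 O.
Oxygen sums to 1.79686; scaling by 4/1.79686 = 2.22611 puts the formula on 4 O.
Fe: 0.45070 × 2.22611 = 1.003 atoms per formula unit.

1.003 Fe apfu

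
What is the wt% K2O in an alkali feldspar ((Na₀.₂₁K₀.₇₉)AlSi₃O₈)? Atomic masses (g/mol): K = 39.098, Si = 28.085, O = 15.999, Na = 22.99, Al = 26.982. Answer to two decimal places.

Formula mass = 274.944 g/mol.
0.79 K → 0.3950 mol K2O per formula unit; M(K2O) = 94.195, so K2O mass = 37.207 g.
37.207/274.944 × 100 = 13.53 wt%.

13.53 wt%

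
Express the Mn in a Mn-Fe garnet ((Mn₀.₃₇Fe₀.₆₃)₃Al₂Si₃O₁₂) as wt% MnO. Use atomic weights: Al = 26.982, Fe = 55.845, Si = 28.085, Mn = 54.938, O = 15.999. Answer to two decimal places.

Molar mass of (Mn₀.₃₇Fe₀.₆₃)₃Al₂Si₃O₁₂ = 1.11*54.938 + 1.89*55.845 + 2*26.982 + 3*28.085 + 12*15.999 = 496.735 g/mol.
Each formula unit contains 1.11 Mn, equivalent to 1.11/1 = 1.1100 mol MnO.
M(MnO) = 1×54.938 + 1×15.999 = 70.937 g/mol.
Mass of MnO per formula unit = 1.1100 × 70.937 = 78.740 g.
MnO wt% = 78.740 / 496.735 × 100 = 15.85%.

15.85 wt%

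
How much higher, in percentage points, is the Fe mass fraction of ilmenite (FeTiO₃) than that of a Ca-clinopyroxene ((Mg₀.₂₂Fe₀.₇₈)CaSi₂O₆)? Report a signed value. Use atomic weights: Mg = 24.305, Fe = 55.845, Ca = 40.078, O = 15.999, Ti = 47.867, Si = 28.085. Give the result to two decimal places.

18.75 percentage points

M(FeTiO₃) = 151.709 g/mol, so wt% Fe = 55.845/151.709 × 100 = 36.81%.
M((Mg₀.₂₂Fe₀.₇₈)CaSi₂O₆) = 241.148 g/mol, so wt% Fe = 43.559/241.148 × 100 = 18.06%.
36.81 − 18.06 = 18.75 pp.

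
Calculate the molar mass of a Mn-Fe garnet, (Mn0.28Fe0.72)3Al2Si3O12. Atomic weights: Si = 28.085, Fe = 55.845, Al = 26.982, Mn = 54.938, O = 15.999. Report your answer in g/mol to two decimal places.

496.98 g/mol

The formula mass is the sum 0.84×54.938 + 2.16×55.845 + 2×26.982 + 3×28.085 + 12×15.999.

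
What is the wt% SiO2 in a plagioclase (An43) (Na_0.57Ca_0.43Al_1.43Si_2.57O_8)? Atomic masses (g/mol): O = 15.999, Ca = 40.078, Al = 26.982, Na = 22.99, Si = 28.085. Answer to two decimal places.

57.38 wt%

M(Na_0.57Ca_0.43Al_1.43Si_2.57O_8) = 269.093 g/mol; M(SiO2) = 60.083 g/mol.
Moles SiO2 per formula unit = 2.57 Si ÷ 1 = 2.5700.
SiO2 fraction = (2.5700 × 60.083) / 269.093 = 154.413/269.093 = 0.5738.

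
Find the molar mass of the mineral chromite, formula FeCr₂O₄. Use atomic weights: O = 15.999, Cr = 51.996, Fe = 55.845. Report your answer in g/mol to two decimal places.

Fe: 1 × 55.845 = 55.8450
Cr: 2 × 51.996 = 103.9920
O: 4 × 15.999 = 63.9960
Summing the contributions gives the formula mass.

223.83 g/mol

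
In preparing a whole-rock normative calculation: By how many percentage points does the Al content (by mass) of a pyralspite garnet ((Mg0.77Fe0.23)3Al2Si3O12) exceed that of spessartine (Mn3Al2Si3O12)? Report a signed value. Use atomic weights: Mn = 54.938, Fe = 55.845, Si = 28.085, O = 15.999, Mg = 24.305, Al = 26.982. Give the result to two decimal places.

M((Mg0.77Fe0.23)3Al2Si3O12) = 424.885 g/mol, so wt% Al = 53.964/424.885 × 100 = 12.70%.
M(Mn3Al2Si3O12) = 495.021 g/mol, so wt% Al = 53.964/495.021 × 100 = 10.90%.
12.70 − 10.90 = 1.80 pp.

1.80 percentage points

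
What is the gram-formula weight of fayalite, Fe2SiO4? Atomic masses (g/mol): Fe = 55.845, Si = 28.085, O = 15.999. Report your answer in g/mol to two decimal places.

203.77 g/mol

The formula mass is the sum 2·55.845 + 1·28.085 + 4·15.999.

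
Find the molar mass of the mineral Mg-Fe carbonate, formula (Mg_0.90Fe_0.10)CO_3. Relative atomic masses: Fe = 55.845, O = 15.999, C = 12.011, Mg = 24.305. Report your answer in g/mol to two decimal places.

87.47 g/mol

Mg: 0.90 × 24.305 = 21.8745
Fe: 0.10 × 55.845 = 5.5845
C: 1 × 12.011 = 12.0110
O: 3 × 15.999 = 47.9970
Summing the contributions gives the formula mass.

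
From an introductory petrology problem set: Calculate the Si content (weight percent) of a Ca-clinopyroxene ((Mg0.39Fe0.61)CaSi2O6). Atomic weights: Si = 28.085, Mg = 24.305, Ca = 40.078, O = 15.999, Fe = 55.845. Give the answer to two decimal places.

23.82 weight percent

M((Mg0.39Fe0.61)CaSi2O6) = 235.786 g/mol.
Si contributes 2 × 28.085 = 56.170 g per mole.
56.170/235.786 = 0.2382 → 23.82%.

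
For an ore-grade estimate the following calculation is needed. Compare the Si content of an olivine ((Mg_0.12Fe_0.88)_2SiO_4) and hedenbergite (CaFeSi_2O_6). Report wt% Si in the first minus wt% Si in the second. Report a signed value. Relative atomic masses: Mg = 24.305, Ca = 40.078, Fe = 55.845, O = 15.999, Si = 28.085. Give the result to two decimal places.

-8.33 percentage points

M((Mg_0.12Fe_0.88)_2SiO_4) = 196.201 g/mol, so wt% Si = 28.085/196.201 × 100 = 14.31%.
M(CaFeSi_2O_6) = 248.087 g/mol, so wt% Si = 56.170/248.087 × 100 = 22.64%.
14.31 − 22.64 = -8.33 pp.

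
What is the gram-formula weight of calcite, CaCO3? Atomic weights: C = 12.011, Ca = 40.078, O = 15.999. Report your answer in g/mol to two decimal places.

Ca: 1 × 40.078 = 40.0780
C: 1 × 12.011 = 12.0110
O: 3 × 15.999 = 47.9970
Summing the contributions gives the formula mass.

100.09 g/mol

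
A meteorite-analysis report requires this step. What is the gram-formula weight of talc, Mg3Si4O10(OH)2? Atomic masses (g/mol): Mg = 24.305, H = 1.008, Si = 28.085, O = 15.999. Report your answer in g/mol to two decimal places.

Mg: 3 × 24.305 = 72.9150
Si: 4 × 28.085 = 112.3400
O: 12 × 15.999 = 191.9880
H: 2 × 1.008 = 2.0160
Summing the contributions gives the formula mass.

379.26 g/mol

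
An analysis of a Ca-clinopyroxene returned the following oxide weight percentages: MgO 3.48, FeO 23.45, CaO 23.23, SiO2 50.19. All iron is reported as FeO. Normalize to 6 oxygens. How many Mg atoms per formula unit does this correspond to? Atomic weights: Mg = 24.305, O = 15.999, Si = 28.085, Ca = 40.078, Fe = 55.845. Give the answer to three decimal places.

0.207 Mg apfu

3.48 wt% MgO ÷ 40.304 g/mol = 0.08634 mol, giving 0.08634 Mg and 0.08634 O.
23.45 wt% FeO ÷ 71.844 g/mol = 0.32640 mol, giving 0.32640 Fe and 0.32640 O.
23.23 wt% CaO ÷ 56.077 g/mol = 0.41425 mol, giving 0.41425 Ca and 0.41425 O.
50.19 wt% SiO2 ÷ 60.083 g/mol = 0.83534 mol, giving 0.83534 Si and 1.67068 O.
Oxygen sums to 2.49767; scaling by 6/2.49767 = 2.40224 puts the formula on 6 O.
Mg: 0.08634 × 2.40224 = 0.207 atoms per formula unit.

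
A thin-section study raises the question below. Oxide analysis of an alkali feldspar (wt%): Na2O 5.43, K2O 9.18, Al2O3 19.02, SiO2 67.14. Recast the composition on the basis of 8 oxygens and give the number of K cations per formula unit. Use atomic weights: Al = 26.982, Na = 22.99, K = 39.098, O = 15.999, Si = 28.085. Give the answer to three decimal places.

0.523 K apfu

5.43 wt% Na2O ÷ 61.979 g/mol = 0.08761 mol, giving 0.17522 Na and 0.08761 O.
9.18 wt% K2O ÷ 94.195 g/mol = 0.09746 mol, giving 0.19492 K and 0.09746 O.
19.02 wt% Al2O3 ÷ 101.961 g/mol = 0.18654 mol, giving 0.37308 Al and 0.55962 O.
67.14 wt% SiO2 ÷ 60.083 g/mol = 1.11745 mol, giving 1.11745 Si and 2.23490 O.
Oxygen sums to 2.97959; scaling by 8/2.97959 = 2.68493 puts the formula on 8 O.
K: 0.19492 × 2.68493 = 0.523 atoms per formula unit.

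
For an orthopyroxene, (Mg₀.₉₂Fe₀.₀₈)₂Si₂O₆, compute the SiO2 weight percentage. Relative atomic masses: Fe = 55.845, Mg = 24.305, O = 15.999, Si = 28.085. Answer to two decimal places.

M((Mg₀.₉₂Fe₀.₀₈)₂Si₂O₆) = 205.820 g/mol; M(SiO2) = 60.083 g/mol.
Moles SiO2 per formula unit = 2 Si ÷ 1 = 2.0000.
SiO2 fraction = (2.0000 × 60.083) / 205.820 = 120.166/205.820 = 0.5838.

58.38 wt%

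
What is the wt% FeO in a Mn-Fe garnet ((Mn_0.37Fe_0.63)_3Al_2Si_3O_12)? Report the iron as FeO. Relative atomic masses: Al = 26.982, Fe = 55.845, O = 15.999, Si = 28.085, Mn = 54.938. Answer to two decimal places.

Molar mass of (Mn_0.37Fe_0.63)_3Al_2Si_3O_12 = 1.11*54.938 + 1.89*55.845 + 2*26.982 + 3*28.085 + 12*15.999 = 496.735 g/mol.
Each formula unit contains 1.89 Fe, equivalent to 1.89/1 = 1.8900 mol FeO.
M(FeO) = 1×55.845 + 1×15.999 = 71.844 g/mol.
Mass of FeO per formula unit = 1.8900 × 71.844 = 135.785 g.
FeO wt% = 135.785 / 496.735 × 100 = 27.34%.

27.34 wt%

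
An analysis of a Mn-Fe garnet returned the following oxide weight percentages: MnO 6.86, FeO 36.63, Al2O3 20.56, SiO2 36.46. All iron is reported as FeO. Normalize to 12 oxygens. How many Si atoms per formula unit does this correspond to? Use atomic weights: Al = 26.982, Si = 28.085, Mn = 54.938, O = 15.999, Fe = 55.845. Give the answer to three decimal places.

3.003 Si apfu

6.86 wt% MnO ÷ 70.937 g/mol = 0.09671 mol, giving 0.09671 Mn and 0.09671 O.
36.63 wt% FeO ÷ 71.844 g/mol = 0.50985 mol, giving 0.50985 Fe and 0.50985 O.
20.56 wt% Al2O3 ÷ 101.961 g/mol = 0.20165 mol, giving 0.40330 Al and 0.60495 O.
36.46 wt% SiO2 ÷ 60.083 g/mol = 0.60683 mol, giving 0.60683 Si and 1.21366 O.
Oxygen sums to 2.42517; scaling by 12/2.42517 = 4.94811 puts the formula on 12 O.
Si: 0.60683 × 4.94811 = 3.003 atoms per formula unit.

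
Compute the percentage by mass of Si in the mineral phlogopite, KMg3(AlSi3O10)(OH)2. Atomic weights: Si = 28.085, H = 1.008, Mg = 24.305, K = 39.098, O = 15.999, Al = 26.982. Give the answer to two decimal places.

20.19 weight percent

M(KMg3(AlSi3O10)(OH)2) = 417.254 g/mol.
Si contributes 3 × 28.085 = 84.255 g per mole.
84.255/417.254 = 0.2019 → 20.19%.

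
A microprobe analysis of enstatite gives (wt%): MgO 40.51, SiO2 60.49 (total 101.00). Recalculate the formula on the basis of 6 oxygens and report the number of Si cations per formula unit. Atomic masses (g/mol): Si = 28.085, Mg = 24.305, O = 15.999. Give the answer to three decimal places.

2.001 Si apfu

40.51 wt% MgO ÷ 40.304 g/mol = 1.00511 mol, giving 1.00511 Mg and 1.00511 O.
60.49 wt% SiO2 ÷ 60.083 g/mol = 1.00677 mol, giving 1.00677 Si and 2.01354 O.
Oxygen sums to 3.01865; scaling by 6/3.01865 = 1.98764 puts the formula on 6 O.
Si: 1.00677 × 1.98764 = 2.001 atoms per formula unit.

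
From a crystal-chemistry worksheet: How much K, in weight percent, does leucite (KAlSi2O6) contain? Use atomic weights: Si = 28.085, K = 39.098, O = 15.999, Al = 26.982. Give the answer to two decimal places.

M(KAlSi2O6) = 218.244 g/mol.
K contributes 1 × 39.098 = 39.098 g per mole.
39.098/218.244 = 0.1791 → 17.91%.

17.91 weight percent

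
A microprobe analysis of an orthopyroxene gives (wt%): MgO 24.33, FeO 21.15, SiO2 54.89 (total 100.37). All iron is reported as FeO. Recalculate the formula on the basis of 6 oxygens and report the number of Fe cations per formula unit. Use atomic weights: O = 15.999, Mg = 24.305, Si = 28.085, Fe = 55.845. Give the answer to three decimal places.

MgO (M=40.304): mol = 0.60366; Mg = 0.60366, O = 0.60366.
FeO (M=71.844): mol = 0.29439; Fe = 0.29439, O = 0.29439.
SiO2 (M=60.083): mol = 0.91357; Si = 0.91357, O = 1.82714.
ΣO = 2.72519; factor = 6/ΣO = 2.20168.
Fe apfu = 0.29439 × 2.20168 = 0.648.

0.648 Fe apfu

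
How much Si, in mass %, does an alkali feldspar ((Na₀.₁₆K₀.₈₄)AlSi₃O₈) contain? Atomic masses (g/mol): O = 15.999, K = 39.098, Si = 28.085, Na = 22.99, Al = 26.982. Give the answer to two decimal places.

Formula mass = 0.16*22.99 + 0.84*39.098 + 1*26.982 + 3*28.085 + 8*15.999 = 275.750 g/mol, of which 84.255 g is Si.
So Si makes up 84.255/275.750 = 0.3055 of the mass, i.e. 30.55%.

30.55 mass %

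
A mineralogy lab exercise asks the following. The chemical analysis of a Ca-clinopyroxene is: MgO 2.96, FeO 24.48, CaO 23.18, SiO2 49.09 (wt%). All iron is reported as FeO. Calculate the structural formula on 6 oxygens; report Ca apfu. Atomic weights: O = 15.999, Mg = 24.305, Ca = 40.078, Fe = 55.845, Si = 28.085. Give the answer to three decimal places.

1.008 Ca apfu

MgO: 2.96/40.304 = 0.07344 mol → 0.07344 mol Mg, 0.07344 mol O.
FeO: 24.48/71.844 = 0.34074 mol → 0.34074 mol Fe, 0.34074 mol O.
CaO: 23.18/56.077 = 0.41336 mol → 0.41336 mol Ca, 0.41336 mol O.
SiO2: 49.09/60.083 = 0.81704 mol → 0.81704 mol Si, 1.63408 mol O.
Total oxygen = 2.46162 mol. Normalization factor = 6/2.46162 = 2.43742.
Ca per 6 O = 0.41336 × 2.43742 = 1.008.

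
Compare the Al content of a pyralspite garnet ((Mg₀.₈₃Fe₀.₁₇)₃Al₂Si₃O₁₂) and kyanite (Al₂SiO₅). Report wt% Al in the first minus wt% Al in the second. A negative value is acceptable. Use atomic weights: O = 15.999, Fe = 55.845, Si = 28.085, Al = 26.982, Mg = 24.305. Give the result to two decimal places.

First mineral: 53.964 g Al in 419.207 g formula = 12.87 wt% Al.
Second mineral: 53.964 g Al in 162.044 g formula = 33.30 wt% Al.
12.87% − 33.30% gives a difference of -20.43 percentage points.

-20.43 percentage points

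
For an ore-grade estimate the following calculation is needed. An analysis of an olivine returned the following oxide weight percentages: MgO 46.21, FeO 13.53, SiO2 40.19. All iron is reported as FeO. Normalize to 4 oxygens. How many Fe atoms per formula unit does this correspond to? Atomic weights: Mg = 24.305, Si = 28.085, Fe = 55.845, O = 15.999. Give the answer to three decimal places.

46.21 wt% MgO ÷ 40.304 g/mol = 1.14654 mol, giving 1.14654 Mg and 1.14654 O.
13.53 wt% FeO ÷ 71.844 g/mol = 0.18832 mol, giving 0.18832 Fe and 0.18832 O.
40.19 wt% SiO2 ÷ 60.083 g/mol = 0.66891 mol, giving 0.66891 Si and 1.33782 O.
Oxygen sums to 2.67268; scaling by 4/2.67268 = 1.49663 puts the formula on 4 O.
Fe: 0.18832 × 1.49663 = 0.282 atoms per formula unit.

0.282 Fe apfu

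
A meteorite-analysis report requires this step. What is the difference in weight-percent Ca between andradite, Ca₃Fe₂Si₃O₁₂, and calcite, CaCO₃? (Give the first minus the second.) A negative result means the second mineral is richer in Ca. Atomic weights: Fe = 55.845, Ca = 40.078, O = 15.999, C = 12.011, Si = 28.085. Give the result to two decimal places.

First mineral: 120.234 g Ca in 508.167 g formula = 23.66 wt% Ca.
Second mineral: 40.078 g Ca in 100.086 g formula = 40.04 wt% Ca.
23.66% − 40.04% gives a difference of -16.38 percentage points.

-16.38 percentage points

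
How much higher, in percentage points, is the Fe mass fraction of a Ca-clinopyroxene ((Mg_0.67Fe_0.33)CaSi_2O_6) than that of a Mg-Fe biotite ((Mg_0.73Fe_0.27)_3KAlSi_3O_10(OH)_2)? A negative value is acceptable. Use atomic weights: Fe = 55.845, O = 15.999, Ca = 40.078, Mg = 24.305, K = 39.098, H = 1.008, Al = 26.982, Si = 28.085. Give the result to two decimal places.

-2.10 percentage points

First mineral: 18.429 g Fe in 226.955 g formula = 8.12 wt% Fe.
Second mineral: 45.234 g Fe in 442.801 g formula = 10.22 wt% Fe.
8.12% − 10.22% gives a difference of -2.10 percentage points.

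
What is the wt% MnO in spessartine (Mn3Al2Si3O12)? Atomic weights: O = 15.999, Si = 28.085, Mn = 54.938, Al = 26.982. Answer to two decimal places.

Molar mass of Mn3Al2Si3O12 = 3×54.938 + 2×26.982 + 3×28.085 + 12×15.999 = 495.021 g/mol.
Each formula unit contains 3 Mn, equivalent to 3/1 = 3.0000 mol MnO.
M(MnO) = 1×54.938 + 1×15.999 = 70.937 g/mol.
Mass of MnO per formula unit = 3.0000 × 70.937 = 212.811 g.
MnO wt% = 212.811 / 495.021 × 100 = 42.99%.

42.99 wt%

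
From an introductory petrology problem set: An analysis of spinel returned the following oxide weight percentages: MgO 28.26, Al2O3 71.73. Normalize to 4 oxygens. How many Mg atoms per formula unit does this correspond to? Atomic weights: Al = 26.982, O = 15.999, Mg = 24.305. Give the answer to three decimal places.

0.998 Mg apfu

MgO (M=40.304): mol = 0.70117; Mg = 0.70117, O = 0.70117.
Al2O3 (M=101.961): mol = 0.70350; Al = 1.40700, O = 2.11050.
ΣO = 2.81167; factor = 4/ΣO = 1.42264.
Mg apfu = 0.70117 × 1.42264 = 0.998.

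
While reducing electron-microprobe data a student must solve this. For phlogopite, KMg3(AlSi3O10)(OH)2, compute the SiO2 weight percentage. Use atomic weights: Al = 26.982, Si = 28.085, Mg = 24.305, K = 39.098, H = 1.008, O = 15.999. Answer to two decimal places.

43.20 wt%

Molar mass of KMg3(AlSi3O10)(OH)2 = 1·39.098 + 3·24.305 + 1·26.982 + 3·28.085 + 12·15.999 + 2·1.008 = 417.254 g/mol.
Each formula unit contains 3 Si, equivalent to 3/1 = 3.0000 mol SiO2.
M(SiO2) = 1×28.085 + 2×15.999 = 60.083 g/mol.
Mass of SiO2 per formula unit = 3.0000 × 60.083 = 180.249 g.
SiO2 wt% = 180.249 / 417.254 × 100 = 43.20%.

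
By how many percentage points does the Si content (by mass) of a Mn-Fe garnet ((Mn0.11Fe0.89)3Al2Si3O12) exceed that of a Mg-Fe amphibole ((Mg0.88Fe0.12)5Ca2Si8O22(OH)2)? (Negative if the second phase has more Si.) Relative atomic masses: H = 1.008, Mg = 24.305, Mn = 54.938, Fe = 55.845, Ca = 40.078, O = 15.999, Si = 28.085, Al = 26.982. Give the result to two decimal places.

-10.09 percentage points

M((Mn0.11Fe0.89)3Al2Si3O12) = 497.443 g/mol, so wt% Si = 84.255/497.443 × 100 = 16.94%.
M((Mg0.88Fe0.12)5Ca2Si8O22(OH)2) = 831.277 g/mol, so wt% Si = 224.680/831.277 × 100 = 27.03%.
16.94 − 27.03 = -10.09 pp.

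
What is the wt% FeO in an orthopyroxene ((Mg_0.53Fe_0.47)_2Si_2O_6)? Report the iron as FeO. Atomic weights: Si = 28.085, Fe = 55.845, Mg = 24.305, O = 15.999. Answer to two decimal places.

Formula mass = 230.422 g/mol.
0.94 Fe → 0.9400 mol FeO per formula unit; M(FeO) = 71.844, so FeO mass = 67.533 g.
67.533/230.422 × 100 = 29.31 wt%.

29.31 wt%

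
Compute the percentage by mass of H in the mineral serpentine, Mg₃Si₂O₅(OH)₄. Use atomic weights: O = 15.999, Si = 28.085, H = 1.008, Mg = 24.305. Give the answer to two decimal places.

1.46 weight percent

M(Mg₃Si₂O₅(OH)₄) = 277.108 g/mol.
H contributes 4 × 1.008 = 4.032 g per mole.
4.032/277.108 = 0.0146 → 1.46%.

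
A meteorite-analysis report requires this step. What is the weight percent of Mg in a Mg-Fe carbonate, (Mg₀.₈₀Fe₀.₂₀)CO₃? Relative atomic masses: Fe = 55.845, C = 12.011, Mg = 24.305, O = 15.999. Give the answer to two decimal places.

21.46 weight percent

Molar mass of (Mg₀.₈₀Fe₀.₂₀)CO₃: 0.80×24.305 + 0.20×55.845 + 1×12.011 + 3×15.999 = 90.621 g/mol.
Mass of Mg per formula unit: 0.80 × 24.305 = 19.444 g.
Weight fraction Mg = 19.444 / 90.621 = 0.2146.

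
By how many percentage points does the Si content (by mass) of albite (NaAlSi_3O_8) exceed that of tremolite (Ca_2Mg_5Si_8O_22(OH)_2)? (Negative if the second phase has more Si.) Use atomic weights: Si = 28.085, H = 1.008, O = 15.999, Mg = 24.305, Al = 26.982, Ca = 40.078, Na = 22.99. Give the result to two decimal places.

4.47 percentage points

First mineral: 84.255 g Si in 262.219 g formula = 32.13 wt% Si.
Second mineral: 224.680 g Si in 812.353 g formula = 27.66 wt% Si.
32.13% − 27.66% gives a difference of 4.47 percentage points.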